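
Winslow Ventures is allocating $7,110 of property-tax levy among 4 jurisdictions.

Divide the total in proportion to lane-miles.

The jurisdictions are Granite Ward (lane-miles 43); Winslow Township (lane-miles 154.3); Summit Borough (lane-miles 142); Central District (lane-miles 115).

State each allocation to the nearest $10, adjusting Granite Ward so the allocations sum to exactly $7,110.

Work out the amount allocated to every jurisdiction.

Granite Ward: $680; Winslow Township: $2,410; Summit Borough: $2,220; Central District: $1,800

Lane-miles total: 454.3.
Proportional shares: Granite Ward 43/454.3 × $7,110 = 672.97; Winslow Township 154.3/454.3 × $7,110 = 2,414.86; Summit Borough 142/454.3 × $7,110 = 2,222.36; Central District 115/454.3 × $7,110 = 1,799.80.
At nearest $10: Granite Ward $670; Winslow Township $2,410; Summit Borough $2,220; Central District $1,800. Sum = $7,100.
Difference $7,110 − $7,100 = +$10 applied to Granite Ward: Granite Ward becomes $680.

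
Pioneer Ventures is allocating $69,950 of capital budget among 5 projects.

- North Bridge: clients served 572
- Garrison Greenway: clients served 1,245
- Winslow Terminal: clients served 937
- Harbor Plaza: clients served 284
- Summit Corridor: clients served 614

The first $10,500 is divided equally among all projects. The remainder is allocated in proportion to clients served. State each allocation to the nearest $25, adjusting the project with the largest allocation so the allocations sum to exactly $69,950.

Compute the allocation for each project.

North Bridge: $11,400 | Garrison Greenway: $22,375 | Winslow Terminal: $17,350 | Harbor Plaza: $6,725 | Summit Corridor: $12,100

First tranche $10,500 split equally: $2,100 each.
Remainder $59,450 by clients served (total 3,652): North Bridge 9,311.45 → $9,300; Garrison Greenway 20,267.05 → $20,275; Winslow Terminal 15,253.19 → $15,250; Harbor Plaza 4,623.17 → $4,625; Summit Corridor 9,995.15 → $10,000.
Totals: North Bridge $2,100 + $9,300 = $11,400; Garrison Greenway $2,100 + $20,275 = $22,375; Winslow Terminal $2,100 + $15,250 = $17,350; Harbor Plaza $2,100 + $4,625 = $6,725; Summit Corridor $2,100 + $10,000 = $12,100.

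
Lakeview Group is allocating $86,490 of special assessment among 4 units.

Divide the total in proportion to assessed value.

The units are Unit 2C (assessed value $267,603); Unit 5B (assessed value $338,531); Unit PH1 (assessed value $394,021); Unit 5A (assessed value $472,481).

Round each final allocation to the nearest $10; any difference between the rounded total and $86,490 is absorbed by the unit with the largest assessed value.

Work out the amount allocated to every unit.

Unit 2C: $15,720 · Unit 5B: $19,880 · Unit PH1: $23,140 · Unit 5A: $27,750

Assessed value total: 267,603 + 338,531 + 394,021 + 472,481 = 1,472,636.
Pro-rata amounts: Unit 2C 15,716.70; Unit 5B 19,882.41; Unit PH1 23,141.41; Unit 5A 27,749.48.
At nearest $10: Unit 2C $15,720; Unit 5B $19,880; Unit PH1 $23,140; Unit 5A $27,750. Sum = $86,490.
No rounding difference to absorb.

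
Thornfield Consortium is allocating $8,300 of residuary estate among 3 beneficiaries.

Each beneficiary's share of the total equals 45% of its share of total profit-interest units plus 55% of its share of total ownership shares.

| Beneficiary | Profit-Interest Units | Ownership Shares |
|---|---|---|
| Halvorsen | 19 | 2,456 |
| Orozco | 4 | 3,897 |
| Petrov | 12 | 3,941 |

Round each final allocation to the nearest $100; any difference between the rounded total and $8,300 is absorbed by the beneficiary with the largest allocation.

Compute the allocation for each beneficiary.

Halvorsen: $3,100; Orozco: $2,200; Petrov: $3,000

Profit-interest units total 35; ownership shares total 10,294.
Composite weights (45% profit-interest units + 55% ownership shares): Halvorsen 0.3755; Orozco 0.2596; Petrov 0.3649.
Unrounded shares: Halvorsen 3,116.71; Orozco 2,155.03; Petrov 3,028.26.
After rounding ($100): Halvorsen $3,100; Orozco $2,200; Petrov $3,000. Sum = $8,300.
No rounding difference to absorb.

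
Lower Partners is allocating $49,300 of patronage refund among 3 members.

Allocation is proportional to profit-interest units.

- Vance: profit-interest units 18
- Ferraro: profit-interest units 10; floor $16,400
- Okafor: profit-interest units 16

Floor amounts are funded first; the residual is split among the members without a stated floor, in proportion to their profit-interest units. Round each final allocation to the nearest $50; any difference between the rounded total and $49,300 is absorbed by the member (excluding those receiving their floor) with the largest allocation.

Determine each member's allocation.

Minimums first: Ferraro $16,400. Remaining pool $32,900.
Remaining pool split over remaining profit-interest units 34: Vance 17,417.65 → $17,400; Okafor 15,482.35 → $15,500.

Vance: $17,400 · Ferraro: $16,400 · Okafor: $15,500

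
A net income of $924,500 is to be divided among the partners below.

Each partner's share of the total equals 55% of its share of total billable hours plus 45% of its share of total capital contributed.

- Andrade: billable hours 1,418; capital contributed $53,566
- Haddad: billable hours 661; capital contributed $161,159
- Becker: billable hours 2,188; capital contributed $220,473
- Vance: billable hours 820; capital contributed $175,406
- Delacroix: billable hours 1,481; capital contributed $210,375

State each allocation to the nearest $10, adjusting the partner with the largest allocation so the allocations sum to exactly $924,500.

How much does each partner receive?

Andrade: $136,920 · Haddad: $132,840 · Becker: $281,110 · Vance: $152,370 · Delacroix: $221,260

Billable hours total 6,568; capital contributed total 820,979.
Blended shares (55% billable hours + 45% capital contributed): Andrade 0.1481; Haddad 0.1437; Becker 0.3041; Vance 0.1648; Delacroix 0.2393.
Unrounded shares: Andrade 136,921.51; Haddad 132,838.78; Becker 281,111.50; Vance 152,367.64; Delacroix 221,260.58.
At nearest $10: Andrade $136,920; Haddad $132,840; Becker $281,110; Vance $152,370; Delacroix $221,260. Sum = $924,500.
Sum already equals the total — no adjustment.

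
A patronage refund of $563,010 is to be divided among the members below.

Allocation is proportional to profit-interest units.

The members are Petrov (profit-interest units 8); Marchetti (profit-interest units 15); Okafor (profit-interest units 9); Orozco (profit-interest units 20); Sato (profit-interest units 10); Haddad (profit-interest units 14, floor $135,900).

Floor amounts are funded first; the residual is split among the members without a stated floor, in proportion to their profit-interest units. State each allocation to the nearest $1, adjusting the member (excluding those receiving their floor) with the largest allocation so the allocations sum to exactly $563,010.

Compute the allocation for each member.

Petrov: $55,111 | Marchetti: $103,333 | Okafor: $62,000 | Orozco: $137,777 | Sato: $68,889 | Haddad: $135,900

Fund the minimums — Haddad $135,900. Remaining pool $427,110.
Remaining pool split over remaining profit-interest units 62: Petrov 55,110.97 → $55,111; Marchetti 103,333.06 → $103,333; Okafor 61,999.84 → $62,000; Orozco 137,777.42 → $137,777; Sato 68,888.71 → $68,889.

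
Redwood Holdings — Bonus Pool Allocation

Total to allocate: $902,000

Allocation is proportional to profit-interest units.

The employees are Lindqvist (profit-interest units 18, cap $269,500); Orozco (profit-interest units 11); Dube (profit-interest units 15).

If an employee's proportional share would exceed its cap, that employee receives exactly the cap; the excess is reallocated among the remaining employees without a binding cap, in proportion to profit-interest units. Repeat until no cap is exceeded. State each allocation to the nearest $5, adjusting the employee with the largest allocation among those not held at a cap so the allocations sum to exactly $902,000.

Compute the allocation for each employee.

Lindqvist: $269,500 | Orozco: $267,595 | Dube: $364,905

Sum of profit-interest units: 44.
Proportional shares (ignoring caps): Lindqvist 369,000.00; Orozco 225,500.00; Dube 307,500.00.
Capped: Lindqvist ($269,500); remaining pool $632,500 reallocated over remaining profit-interest units 26.
Remaining shares: Orozco 267,596.15 → $267,595; Dube 364,903.85 → $364,905.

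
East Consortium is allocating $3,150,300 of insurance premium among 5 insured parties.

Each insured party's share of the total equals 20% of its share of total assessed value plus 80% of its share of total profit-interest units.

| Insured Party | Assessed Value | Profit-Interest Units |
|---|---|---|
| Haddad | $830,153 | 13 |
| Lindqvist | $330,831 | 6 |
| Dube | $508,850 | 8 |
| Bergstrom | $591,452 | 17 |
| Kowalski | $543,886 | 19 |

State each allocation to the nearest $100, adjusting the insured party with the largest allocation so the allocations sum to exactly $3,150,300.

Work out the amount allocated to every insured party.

Assessed value total 2,805,172; profit-interest units total 63.
Blended shares (20% assessed value + 80% profit-interest units): Haddad 0.2243; Lindqvist 0.0998; Dube 0.1379; Bergstrom 0.2580; Kowalski 0.2800.
Raw shares: Haddad 706,507.32; Lindqvist 314,329.67; Dube 434,321.52; Bergstrom 812,908.75; Kowalski 882,232.74.
Rounded to nearest $100: Haddad $706,500; Lindqvist $314,300; Dube $434,300; Bergstrom $812,900; Kowalski $882,200. Sum = $3,150,200.
Difference $3,150,300 − $3,150,200 = +$100 applied to largest allocation (Kowalski): Kowalski becomes $882,300.

Haddad: $706,500 · Lindqvist: $314,300 · Dube: $434,300 · Bergstrom: $812,900 · Kowalski: $882,300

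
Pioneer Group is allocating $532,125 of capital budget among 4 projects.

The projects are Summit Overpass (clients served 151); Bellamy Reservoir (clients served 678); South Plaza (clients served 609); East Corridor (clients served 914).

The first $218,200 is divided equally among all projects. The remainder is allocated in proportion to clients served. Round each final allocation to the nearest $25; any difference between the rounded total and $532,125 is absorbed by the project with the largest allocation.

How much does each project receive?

Summit Overpass: $74,700; Bellamy Reservoir: $145,050; South Plaza: $135,825; East Corridor: $176,550

Equal tier: $218,200 ÷ 4 = $54,550 apiece.
Remainder $313,925 by clients served (total 2,352): Summit Overpass 20,154.20 → $20,150; Bellamy Reservoir 90,493.69 → $90,500; South Plaza 81,284.15 → $81,275; East Corridor 121,992.96 → $122,000.
Totals: Summit Overpass $54,550 + $20,150 = $74,700; Bellamy Reservoir $54,550 + $90,500 = $145,050; South Plaza $54,550 + $81,275 = $135,825; East Corridor $54,550 + $122,000 = $176,550.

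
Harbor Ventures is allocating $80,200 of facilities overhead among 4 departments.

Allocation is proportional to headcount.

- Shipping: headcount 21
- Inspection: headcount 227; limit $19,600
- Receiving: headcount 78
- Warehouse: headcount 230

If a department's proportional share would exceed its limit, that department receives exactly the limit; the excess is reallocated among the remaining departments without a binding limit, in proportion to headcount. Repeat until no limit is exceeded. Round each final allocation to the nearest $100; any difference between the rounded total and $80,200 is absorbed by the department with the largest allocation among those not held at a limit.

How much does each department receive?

Sum of headcount: 556.
Unconstrained shares: Shipping 3,029.14; Inspection 32,743.53; Receiving 11,251.08; Warehouse 33,176.26.
Cap binds for Inspection ($19,600); remaining pool $60,600 reallocated over remaining headcount 329.
Shares after redistribution: Shipping 3,868.09 → $3,900; Receiving 14,367.17 → $14,400; Warehouse 42,364.74 → $42,400.
Rounding difference −$100 applied to Warehouse → $42,300.

Shipping: $3,900; Inspection: $19,600; Receiving: $14,400; Warehouse: $42,300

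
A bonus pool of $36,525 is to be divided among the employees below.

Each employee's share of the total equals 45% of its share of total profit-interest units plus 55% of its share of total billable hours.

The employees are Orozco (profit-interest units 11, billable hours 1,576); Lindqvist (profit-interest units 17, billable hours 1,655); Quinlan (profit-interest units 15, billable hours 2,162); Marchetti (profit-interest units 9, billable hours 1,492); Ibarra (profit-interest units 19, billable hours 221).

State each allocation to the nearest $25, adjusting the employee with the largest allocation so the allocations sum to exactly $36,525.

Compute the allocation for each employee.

Totals — profit-interest units 71, billable hours 7,106.
Blended shares (45% profit-interest units + 55% billable hours): Orozco 0.1917; Lindqvist 0.2358; Quinlan 0.2624; Marchetti 0.1725; Ibarra 0.1375.
Raw shares: Orozco 7,001.83; Lindqvist 8,614.15; Quinlan 9,584.45; Marchetti 6,301.37; Ibarra 5,023.20.
At nearest $25: Orozco $7,000; Lindqvist $8,625; Quinlan $9,575; Marchetti $6,300; Ibarra $5,025. Sum = $36,525.
Rounded total matches; no reconciliation needed.

Orozco: $7,000; Lindqvist: $8,625; Quinlan: $9,575; Marchetti: $6,300; Ibarra: $5,025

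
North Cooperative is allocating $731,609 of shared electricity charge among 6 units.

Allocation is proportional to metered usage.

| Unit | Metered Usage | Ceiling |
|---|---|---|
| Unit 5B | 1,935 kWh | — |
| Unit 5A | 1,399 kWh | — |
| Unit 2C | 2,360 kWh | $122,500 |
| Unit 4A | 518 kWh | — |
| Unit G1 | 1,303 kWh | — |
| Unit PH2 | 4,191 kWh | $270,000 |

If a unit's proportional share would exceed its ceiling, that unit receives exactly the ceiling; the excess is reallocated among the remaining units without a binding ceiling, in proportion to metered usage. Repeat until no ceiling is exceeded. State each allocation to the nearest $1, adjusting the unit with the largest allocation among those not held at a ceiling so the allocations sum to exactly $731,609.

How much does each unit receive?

Unit 5B: $127,289 | Unit 5A: $92,030 | Unit 2C: $122,500 | Unit 4A: $34,075 | Unit G1: $85,715 | Unit PH2: $270,000

Total metered usage = 11,706.
Unconstrained shares: Unit 5B 120,934.86; Unit 5A 87,435.59; Unit 2C 147,496.77; Unit 4A 32,374.29; Unit G1 81,435.72; Unit PH2 261,931.77.
Held at cap: Unit 2C ($122,500); remaining pool $609,109 reallocated over remaining metered usage 9,346.
Held at cap: Unit PH2 ($270,000); remaining pool $339,109 reallocated over remaining metered usage 5,155.
Redistributed shares: Unit 5B 127,289.22 → $127,289; Unit 5A 92,029.78 → $92,030; Unit 4A 34,075.36 → $34,075; Unit G1 85,714.65 → $85,715.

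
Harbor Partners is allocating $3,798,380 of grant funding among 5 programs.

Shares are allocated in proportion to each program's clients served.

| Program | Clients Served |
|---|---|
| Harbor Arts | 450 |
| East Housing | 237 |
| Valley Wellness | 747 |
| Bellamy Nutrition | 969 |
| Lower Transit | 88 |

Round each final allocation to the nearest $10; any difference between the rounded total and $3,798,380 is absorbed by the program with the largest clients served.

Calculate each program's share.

Clients served total: 2,491.
Proportional shares: Harbor Arts 450/2,491 × $3,798,380 = 686,178.64; East Housing 237/2,491 × $3,798,380 = 361,387.42; Valley Wellness 747/2,491 × $3,798,380 = 1,139,056.55; Bellamy Nutrition 969/2,491 × $3,798,380 = 1,477,571.34; Lower Transit 88/2,491 × $3,798,380 = 134,186.05.
After rounding ($10): Harbor Arts $686,180; East Housing $361,390; Valley Wellness $1,139,060; Bellamy Nutrition $1,477,570; Lower Transit $134,190. Sum = $3,798,390.
Difference $3,798,380 − $3,798,390 = −$10 applied to largest clients served (Bellamy Nutrition): Bellamy Nutrition becomes $1,477,560.

Harbor Arts: $686,180 | East Housing: $361,390 | Valley Wellness: $1,139,060 | Bellamy Nutrition: $1,477,560 | Lower Transit: $134,190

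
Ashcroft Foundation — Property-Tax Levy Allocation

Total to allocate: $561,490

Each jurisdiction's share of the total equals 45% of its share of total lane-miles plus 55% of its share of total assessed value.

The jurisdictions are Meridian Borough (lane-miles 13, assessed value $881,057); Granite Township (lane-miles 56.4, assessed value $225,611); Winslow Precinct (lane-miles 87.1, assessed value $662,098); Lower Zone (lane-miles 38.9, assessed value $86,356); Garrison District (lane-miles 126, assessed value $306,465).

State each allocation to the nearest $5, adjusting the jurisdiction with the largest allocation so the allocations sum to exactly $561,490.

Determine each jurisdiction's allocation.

Meridian Borough: $136,095 | Granite Township: $76,570 | Winslow Precinct: $163,065 | Lower Zone: $42,920 | Garrison District: $142,840

Lane-miles total 321.4; assessed value total 2,161,587.
Composite weights (45% lane-miles + 55% assessed value): Meridian Borough 0.2424; Granite Township 0.1364; Winslow Precinct 0.2904; Lower Zone 0.0764; Garrison District 0.2544.
Raw shares: Meridian Borough 136,094.02; Granite Township 76,571.56; Winslow Precinct 163,066.15; Lower Zone 42,918.89; Garrison District 142,839.38.
Rounded to nearest $5: Meridian Borough $136,095; Granite Township $76,570; Winslow Precinct $163,065; Lower Zone $42,920; Garrison District $142,840. Sum = $561,490.
Rounded total matches; no reconciliation needed.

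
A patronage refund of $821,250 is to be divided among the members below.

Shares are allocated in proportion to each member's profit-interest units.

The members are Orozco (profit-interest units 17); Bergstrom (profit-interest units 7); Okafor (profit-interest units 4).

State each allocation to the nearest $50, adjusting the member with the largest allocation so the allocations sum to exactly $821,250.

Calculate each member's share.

Orozco: $498,650 · Bergstrom: $205,300 · Okafor: $117,300

Combined profit-interest units = 28.
Pro-rata amounts: Orozco 17/28 × $821,250 = 498,616.07; Bergstrom 7/28 × $821,250 = 205,312.50; Okafor 4/28 × $821,250 = 117,321.43.
Rounded to nearest $50: Orozco $498,600; Bergstrom $205,300; Okafor $117,300. Sum = $821,200.
Difference $821,250 − $821,200 = +$50 applied to largest allocation (Orozco): Orozco becomes $498,650.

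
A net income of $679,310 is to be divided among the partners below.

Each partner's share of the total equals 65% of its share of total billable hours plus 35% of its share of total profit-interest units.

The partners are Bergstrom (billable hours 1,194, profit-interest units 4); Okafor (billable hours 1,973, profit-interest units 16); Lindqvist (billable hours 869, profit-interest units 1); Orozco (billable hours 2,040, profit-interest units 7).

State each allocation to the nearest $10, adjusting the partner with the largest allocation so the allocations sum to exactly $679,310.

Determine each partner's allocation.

Billable hours total 6,076; profit-interest units total 28.
Composite weights (65% billable hours + 35% profit-interest units): Bergstrom 0.1777; Okafor 0.4111; Lindqvist 0.1055; Orozco 0.3057.
Unrounded shares: Bergstrom 120,735.17; Okafor 279,242.70; Lindqvist 71,642.83; Orozco 207,689.31.
Rounded to nearest $10: Bergstrom $120,740; Okafor $279,240; Lindqvist $71,640; Orozco $207,690. Sum = $679,310.
No rounding difference to absorb.

Bergstrom: $120,740 | Okafor: $279,240 | Lindqvist: $71,640 | Orozco: $207,690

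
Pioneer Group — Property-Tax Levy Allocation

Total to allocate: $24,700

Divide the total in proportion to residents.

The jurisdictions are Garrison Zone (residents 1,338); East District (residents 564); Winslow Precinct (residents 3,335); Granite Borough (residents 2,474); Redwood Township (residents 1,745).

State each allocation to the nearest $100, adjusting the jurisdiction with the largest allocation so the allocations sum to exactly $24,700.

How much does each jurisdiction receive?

Garrison Zone: $3,500; East District: $1,500; Winslow Precinct: $8,600; Granite Borough: $6,500; Redwood Township: $4,600

Residents total: 9,456.
Pro-rata amounts: Garrison Zone 1,338/9,456 × $24,700 = 3,494.99; East District 564/9,456 × $24,700 = 1,473.22; Winslow Precinct 3,335/9,456 × $24,700 = 8,711.35; Granite Borough 2,474/9,456 × $24,700 = 6,462.33; Redwood Township 1,745/9,456 × $24,700 = 4,558.11.
After rounding ($100): Garrison Zone $3,500; East District $1,500; Winslow Precinct $8,700; Granite Borough $6,500; Redwood Township $4,600. Sum = $24,800.
Difference $24,700 − $24,800 = −$100 applied to largest allocation (Winslow Precinct): Winslow Precinct becomes $8,600.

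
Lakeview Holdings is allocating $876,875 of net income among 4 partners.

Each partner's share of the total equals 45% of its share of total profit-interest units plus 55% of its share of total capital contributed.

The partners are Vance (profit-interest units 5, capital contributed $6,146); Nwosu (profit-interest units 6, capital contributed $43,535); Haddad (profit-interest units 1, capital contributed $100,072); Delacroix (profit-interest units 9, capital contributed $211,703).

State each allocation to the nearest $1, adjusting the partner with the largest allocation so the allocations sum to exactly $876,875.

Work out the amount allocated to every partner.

Profit-interest units total 21; capital contributed total 361,456.
Blended shares (45% profit-interest units + 55% capital contributed): Vance 0.1165; Nwosu 0.1948; Haddad 0.1737; Delacroix 0.5150.
Pro-rata amounts: Vance 102,151.34; Nwosu 170,828.68; Haddad 152,313.62; Delacroix 451,581.36.
Rounded to nearest $1: Vance $102,151; Nwosu $170,829; Haddad $152,314; Delacroix $451,581. Sum = $876,875.
Rounded total matches; no reconciliation needed.

Vance: $102,151 | Nwosu: $170,829 | Haddad: $152,314 | Delacroix: $451,581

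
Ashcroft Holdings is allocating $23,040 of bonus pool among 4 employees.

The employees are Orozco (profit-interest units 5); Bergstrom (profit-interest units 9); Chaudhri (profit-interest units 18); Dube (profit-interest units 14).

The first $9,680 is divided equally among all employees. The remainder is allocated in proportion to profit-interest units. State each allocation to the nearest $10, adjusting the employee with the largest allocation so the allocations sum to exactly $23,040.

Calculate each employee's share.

Equal tier: $9,680 ÷ 4 = $2,420 apiece.
Remainder $13,360 by profit-interest units (total 46): Orozco 1,452.17 → $1,450; Bergstrom 2,613.91 → $2,610; Chaudhri 5,227.83 → $5,230; Dube 4,066.09 → $4,070.
Totals: Orozco $2,420 + $1,450 = $3,870; Bergstrom $2,420 + $2,610 = $5,030; Chaudhri $2,420 + $5,230 = $7,650; Dube $2,420 + $4,070 = $6,490.

Orozco: $3,870 | Bergstrom: $5,030 | Chaudhri: $7,650 | Dube: $6,490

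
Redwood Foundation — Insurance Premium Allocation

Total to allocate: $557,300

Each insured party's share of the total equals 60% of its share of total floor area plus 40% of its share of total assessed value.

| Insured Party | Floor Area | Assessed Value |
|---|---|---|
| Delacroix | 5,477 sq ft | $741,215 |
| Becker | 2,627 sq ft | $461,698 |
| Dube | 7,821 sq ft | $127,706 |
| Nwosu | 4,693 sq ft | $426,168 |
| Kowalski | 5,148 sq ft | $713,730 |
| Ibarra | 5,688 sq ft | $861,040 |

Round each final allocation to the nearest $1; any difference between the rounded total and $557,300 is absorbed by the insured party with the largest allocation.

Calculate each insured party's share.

Floor area total 31,454; assessed value total 3,331,557.
Composite weights (60% floor area + 40% assessed value): Delacroix 0.1935; Becker 0.1055; Dube 0.1645; Nwosu 0.1407; Kowalski 0.1839; Ibarra 0.2119.
Raw shares: Delacroix 107,820.61; Becker 58,819.99; Dube 91,688.21; Nwosu 78,405.77; Kowalski 102,484.02; Ibarra 118,081.39.
At nearest $1: Delacroix $107,821; Becker $58,820; Dube $91,688; Nwosu $78,406; Kowalski $102,484; Ibarra $118,081. Sum = $557,300.
Rounded total matches; no reconciliation needed.

Delacroix: $107,821 | Becker: $58,820 | Dube: $91,688 | Nwosu: $78,406 | Kowalski: $102,484 | Ibarra: $118,081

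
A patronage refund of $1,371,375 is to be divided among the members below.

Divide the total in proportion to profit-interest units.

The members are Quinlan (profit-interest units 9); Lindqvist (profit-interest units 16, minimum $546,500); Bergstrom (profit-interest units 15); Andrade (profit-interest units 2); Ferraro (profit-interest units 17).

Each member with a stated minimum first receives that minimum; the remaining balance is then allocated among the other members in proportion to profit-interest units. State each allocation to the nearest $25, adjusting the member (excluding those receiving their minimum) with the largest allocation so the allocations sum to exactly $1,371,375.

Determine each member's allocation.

Quinlan: $172,650; Lindqvist: $546,500; Bergstrom: $287,750; Andrade: $38,375; Ferraro: $326,100

Fund the minimums — Lindqvist $546,500. Balance $824,875.
Balance split over remaining profit-interest units 43: Quinlan 172,648.26 → $172,650; Bergstrom 287,747.09 → $287,750; Andrade 38,366.28 → $38,375; Ferraro 326,113.37 → $326,125.
Rounding difference −$25 applied to Ferraro → $326,100.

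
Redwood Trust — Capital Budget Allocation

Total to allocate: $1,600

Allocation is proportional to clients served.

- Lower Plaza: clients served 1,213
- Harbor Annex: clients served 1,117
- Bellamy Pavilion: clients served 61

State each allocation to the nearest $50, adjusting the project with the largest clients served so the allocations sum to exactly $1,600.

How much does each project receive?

Total clients served = 1,213 + 1,117 + 61 = 2,391.
Raw shares: Lower Plaza 811.71; Harbor Annex 747.47; Bellamy Pavilion 40.82.
Rounded to nearest $50: Lower Plaza $800; Harbor Annex $750; Bellamy Pavilion $50. Sum = $1,600.
Rounded total matches; no reconciliation needed.

Lower Plaza: $800 · Harbor Annex: $750 · Bellamy Pavilion: $50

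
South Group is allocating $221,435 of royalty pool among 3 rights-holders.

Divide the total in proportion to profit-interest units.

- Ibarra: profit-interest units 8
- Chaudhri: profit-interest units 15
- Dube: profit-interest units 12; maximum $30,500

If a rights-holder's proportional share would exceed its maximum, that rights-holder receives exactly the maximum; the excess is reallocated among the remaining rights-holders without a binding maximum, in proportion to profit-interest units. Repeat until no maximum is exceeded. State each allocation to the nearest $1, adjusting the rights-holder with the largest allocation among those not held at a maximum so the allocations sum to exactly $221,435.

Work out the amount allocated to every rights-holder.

Ibarra: $66,412 | Chaudhri: $124,523 | Dube: $30,500

Combined profit-interest units = 35.
Unconstrained shares: Ibarra 50,613.71; Chaudhri 94,900.71; Dube 75,920.57.
Cap binds for Dube ($30,500); balance $190,935 reallocated over remaining profit-interest units 23.
Redistributed shares: Ibarra 66,412.17 → $66,412; Chaudhri 124,522.83 → $124,523.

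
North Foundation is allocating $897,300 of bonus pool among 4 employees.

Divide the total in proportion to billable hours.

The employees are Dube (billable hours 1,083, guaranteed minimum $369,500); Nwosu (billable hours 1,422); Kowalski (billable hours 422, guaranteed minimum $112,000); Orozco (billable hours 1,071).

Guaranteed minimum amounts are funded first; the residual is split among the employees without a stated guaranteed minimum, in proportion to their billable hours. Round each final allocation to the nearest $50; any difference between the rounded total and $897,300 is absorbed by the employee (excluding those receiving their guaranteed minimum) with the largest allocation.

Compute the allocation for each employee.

Dube: $369,500 · Nwosu: $237,150 · Kowalski: $112,000 · Orozco: $178,650

Fund the minimums — Dube $369,500; Kowalski $112,000. Residual $415,800.
Residual split over remaining billable hours 2,493: Nwosu 237,171.12 → $237,150; Orozco 178,628.88 → $178,650.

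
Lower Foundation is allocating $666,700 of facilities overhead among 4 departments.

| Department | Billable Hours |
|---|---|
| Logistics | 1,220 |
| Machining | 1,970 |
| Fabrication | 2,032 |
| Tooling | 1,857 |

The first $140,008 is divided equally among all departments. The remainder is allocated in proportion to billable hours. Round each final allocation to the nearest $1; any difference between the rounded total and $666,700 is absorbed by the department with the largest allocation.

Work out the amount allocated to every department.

Logistics: $125,772; Machining: $181,574; Fabrication: $186,187; Tooling: $173,167

First tranche $140,008 split equally: $35,002 each.
Remainder $526,692 by billable hours (total 7,079): Logistics 90,770.48 → $90,770; Machining 146,572.01 → $146,572; Fabrication 151,184.93 → $151,185; Tooling 138,164.58 → $138,165.
Totals: Logistics $35,002 + $90,770 = $125,772; Machining $35,002 + $146,572 = $181,574; Fabrication $35,002 + $151,185 = $186,187; Tooling $35,002 + $138,165 = $173,167.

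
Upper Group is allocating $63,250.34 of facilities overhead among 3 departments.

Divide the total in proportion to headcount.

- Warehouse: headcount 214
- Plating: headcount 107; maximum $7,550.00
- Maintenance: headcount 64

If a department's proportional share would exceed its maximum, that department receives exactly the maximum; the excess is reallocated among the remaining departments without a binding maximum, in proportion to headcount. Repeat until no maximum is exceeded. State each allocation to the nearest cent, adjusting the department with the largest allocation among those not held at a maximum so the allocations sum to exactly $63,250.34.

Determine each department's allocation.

Warehouse: $42,877.24; Plating: $7,550.00; Maintenance: $12,823.10

Sum of headcount: 385.
Unconstrained shares: Warehouse 35,157.3318; Plating 17,578.6659; Maintenance 10,514.3422.
Held at cap: Plating ($7,550.00); residual $55,700.34 reallocated over remaining headcount 278.
Redistributed shares: Warehouse 42,877.2401 → $42,877.24; Maintenance 12,823.0999 → $12,823.10.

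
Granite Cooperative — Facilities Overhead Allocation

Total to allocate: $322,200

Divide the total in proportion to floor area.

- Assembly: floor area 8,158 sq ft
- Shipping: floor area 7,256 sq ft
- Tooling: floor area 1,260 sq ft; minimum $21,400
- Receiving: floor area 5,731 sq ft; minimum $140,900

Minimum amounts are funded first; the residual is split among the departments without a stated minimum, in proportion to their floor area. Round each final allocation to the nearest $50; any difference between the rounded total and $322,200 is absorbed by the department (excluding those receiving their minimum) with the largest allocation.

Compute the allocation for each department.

Assembly: $84,650 · Shipping: $75,250 · Tooling: $21,400 · Receiving: $140,900

Guaranteed amounts: Tooling $21,400; Receiving $140,900. Remaining pool $159,900.
Remaining pool split over remaining floor area 15,414: Assembly 84,628.53 → $84,650; Shipping 75,271.47 → $75,250.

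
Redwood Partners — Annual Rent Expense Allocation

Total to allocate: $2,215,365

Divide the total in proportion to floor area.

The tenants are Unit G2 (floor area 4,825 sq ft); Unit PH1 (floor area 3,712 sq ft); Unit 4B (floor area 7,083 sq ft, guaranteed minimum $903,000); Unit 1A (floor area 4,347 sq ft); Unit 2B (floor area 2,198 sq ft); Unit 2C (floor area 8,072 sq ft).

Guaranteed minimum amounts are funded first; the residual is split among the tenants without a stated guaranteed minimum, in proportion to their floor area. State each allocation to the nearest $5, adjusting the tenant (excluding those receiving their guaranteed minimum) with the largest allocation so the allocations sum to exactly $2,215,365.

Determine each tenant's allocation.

Unit G2: $273,480 | Unit PH1: $210,395 | Unit 4B: $903,000 | Unit 1A: $246,385 | Unit 2B: $124,580 | Unit 2C: $457,525

Fund the minimums — Unit 4B $903,000. Balance $1,312,365.
Balance split over remaining floor area 23,154: Unit G2 273,480.22 → $273,480; Unit PH1 210,395.56 → $210,395; Unit 1A 246,387.26 → $246,385; Unit 2B 124,582.29 → $124,580; Unit 2C 457,519.66 → $457,520.
Rounding difference +$5 applied to Unit 2C → $457,525.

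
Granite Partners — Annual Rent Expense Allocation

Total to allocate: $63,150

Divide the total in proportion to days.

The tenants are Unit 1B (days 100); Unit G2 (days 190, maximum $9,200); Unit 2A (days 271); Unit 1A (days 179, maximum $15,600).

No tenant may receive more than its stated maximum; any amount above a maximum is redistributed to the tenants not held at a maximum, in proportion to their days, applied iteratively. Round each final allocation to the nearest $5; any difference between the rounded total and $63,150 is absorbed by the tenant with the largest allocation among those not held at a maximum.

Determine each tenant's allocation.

Unit 1B: $10,335; Unit G2: $9,200; Unit 2A: $28,015; Unit 1A: $15,600

Days total: 740.
Pro-rata shares before constraints: Unit 1B 8,533.78; Unit G2 16,214.19; Unit 2A 23,126.55; Unit 1A 15,275.47.
Capped: Unit G2 ($9,200); balance $53,950 reallocated over remaining days 550.
Capped: Unit 1A ($15,600); balance $38,350 reallocated over remaining days 371.
Redistributed shares: Unit 1B 10,336.93 → $10,335; Unit 2A 28,013.07 → $28,015.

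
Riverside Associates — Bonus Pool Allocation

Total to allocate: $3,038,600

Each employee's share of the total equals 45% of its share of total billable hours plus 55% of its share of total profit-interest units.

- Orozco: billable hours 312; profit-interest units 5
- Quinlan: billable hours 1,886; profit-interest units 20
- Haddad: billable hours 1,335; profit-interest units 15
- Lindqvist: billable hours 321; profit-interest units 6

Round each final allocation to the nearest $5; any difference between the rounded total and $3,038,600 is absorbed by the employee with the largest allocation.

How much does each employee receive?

Orozco: $292,350; Quinlan: $1,395,760; Haddad: $1,018,615; Lindqvist: $331,875

Totals — billable hours 3,854, profit-interest units 46.
Composite weights (45% billable hours + 55% profit-interest units): Orozco 0.0962; Quinlan 0.4593; Haddad 0.3352; Lindqvist 0.1092.
Unrounded shares: Orozco 292,350.67; Quinlan 1,395,760.25; Haddad 1,018,614.19; Lindqvist 331,874.89.
At nearest $5: Orozco $292,350; Quinlan $1,395,760; Haddad $1,018,615; Lindqvist $331,875. Sum = $3,038,600.
Sum already equals the total — no adjustment.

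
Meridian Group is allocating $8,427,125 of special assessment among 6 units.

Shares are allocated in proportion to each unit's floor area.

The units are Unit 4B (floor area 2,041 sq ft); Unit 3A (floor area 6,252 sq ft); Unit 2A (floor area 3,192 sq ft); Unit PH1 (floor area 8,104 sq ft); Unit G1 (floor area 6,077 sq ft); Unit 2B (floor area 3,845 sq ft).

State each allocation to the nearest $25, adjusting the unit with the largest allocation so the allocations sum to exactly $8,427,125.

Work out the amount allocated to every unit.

Unit 4B: $582,825 | Unit 3A: $1,785,325 | Unit 2A: $911,500 | Unit PH1: $2,314,150 | Unit G1: $1,735,350 | Unit 2B: $1,097,975

Sum of floor area: 29,511.
Pro-rata amounts: Unit 4B 2,041/29,511 × $8,427,125 = 582,825.46; Unit 3A 6,252/29,511 × $8,427,125 = 1,785,313.46; Unit 2A 3,192/29,511 × $8,427,125 = 911,503.61; Unit PH1 8,104/29,511 × $8,427,125 = 2,314,168.31; Unit G1 6,077/29,511 × $8,427,125 = 1,735,340.67; Unit 2B 3,845/29,511 × $8,427,125 = 1,097,973.49.
Rounded to nearest $25: Unit 4B $582,825; Unit 3A $1,785,325; Unit 2A $911,500; Unit PH1 $2,314,175; Unit G1 $1,735,350; Unit 2B $1,097,975. Sum = $8,427,150.
Difference $8,427,125 − $8,427,150 = −$25 applied to largest allocation (Unit PH1): Unit PH1 becomes $2,314,150.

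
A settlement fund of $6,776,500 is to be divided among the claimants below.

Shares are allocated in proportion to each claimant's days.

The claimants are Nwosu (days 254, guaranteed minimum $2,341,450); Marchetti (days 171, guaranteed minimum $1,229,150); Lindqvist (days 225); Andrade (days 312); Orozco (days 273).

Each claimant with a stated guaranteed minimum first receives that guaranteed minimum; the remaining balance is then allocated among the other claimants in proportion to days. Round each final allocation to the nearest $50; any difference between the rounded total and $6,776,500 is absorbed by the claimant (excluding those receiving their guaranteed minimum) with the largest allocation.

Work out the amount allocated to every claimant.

Nwosu: $2,341,450 · Marchetti: $1,229,150 · Lindqvist: $890,550 · Andrade: $1,234,850 · Orozco: $1,080,500

Minimums first: Nwosu $2,341,450; Marchetti $1,229,150. Residual $3,205,900.
Residual split over remaining days 810: Lindqvist 890,527.78 → $890,550; Andrade 1,234,865.19 → $1,234,850; Orozco 1,080,507.04 → $1,080,500.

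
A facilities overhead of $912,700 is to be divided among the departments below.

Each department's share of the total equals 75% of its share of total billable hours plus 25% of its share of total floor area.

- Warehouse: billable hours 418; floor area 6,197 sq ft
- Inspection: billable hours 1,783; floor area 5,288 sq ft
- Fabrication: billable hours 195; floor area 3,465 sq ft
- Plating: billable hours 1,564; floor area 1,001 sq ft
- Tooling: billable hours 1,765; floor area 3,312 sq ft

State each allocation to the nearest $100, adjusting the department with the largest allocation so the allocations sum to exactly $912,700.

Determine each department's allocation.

Billable hours total 5,725; floor area total 19,263.
Composite weights (75% billable hours + 25% floor area): Warehouse 0.1352; Inspection 0.3022; Fabrication 0.0705; Plating 0.2179; Tooling 0.2742.
Raw shares: Warehouse 123,384.29; Inspection 275,826.85; Fabrication 64,359.48; Plating 198,860.95; Tooling 250,268.42.
After rounding ($100): Warehouse $123,400; Inspection $275,800; Fabrication $64,400; Plating $198,900; Tooling $250,300. Sum = $912,800.
Difference $912,700 − $912,800 = −$100 applied to largest allocation (Inspection): Inspection becomes $275,700.

Warehouse: $123,400 · Inspection: $275,700 · Fabrication: $64,400 · Plating: $198,900 · Tooling: $250,300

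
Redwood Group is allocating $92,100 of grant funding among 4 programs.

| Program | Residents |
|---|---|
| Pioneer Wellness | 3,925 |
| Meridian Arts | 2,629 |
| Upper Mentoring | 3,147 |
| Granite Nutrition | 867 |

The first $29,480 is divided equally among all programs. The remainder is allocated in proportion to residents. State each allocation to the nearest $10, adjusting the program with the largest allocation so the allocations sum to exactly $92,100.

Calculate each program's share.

Pioneer Wellness: $30,620 | Meridian Arts: $22,950 | Upper Mentoring: $26,020 | Granite Nutrition: $12,510

Equal tier: $29,480 ÷ 4 = $7,370 apiece.
Remainder $62,620 by residents (total 10,568): Pioneer Wellness 23,257.33 → $23,260; Meridian Arts 15,577.97 → $15,580; Upper Mentoring 18,647.34 → $18,650; Granite Nutrition 5,137.35 → $5,140.
Rounding difference −$10 on remainder applied to Pioneer Wellness.
Totals: Pioneer Wellness $7,370 + $23,250 = $30,620; Meridian Arts $7,370 + $15,580 = $22,950; Upper Mentoring $7,370 + $18,650 = $26,020; Granite Nutrition $7,370 + $5,140 = $12,510.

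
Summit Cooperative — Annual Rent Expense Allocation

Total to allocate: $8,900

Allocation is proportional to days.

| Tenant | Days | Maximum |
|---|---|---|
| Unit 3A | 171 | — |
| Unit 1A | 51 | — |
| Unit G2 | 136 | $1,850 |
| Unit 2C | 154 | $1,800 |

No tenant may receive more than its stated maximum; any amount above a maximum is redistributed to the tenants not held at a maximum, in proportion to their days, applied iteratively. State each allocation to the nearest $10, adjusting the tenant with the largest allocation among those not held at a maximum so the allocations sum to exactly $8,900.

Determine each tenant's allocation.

Unit 3A: $4,040; Unit 1A: $1,210; Unit G2: $1,850; Unit 2C: $1,800

Combined days = 512.
Proportional shares (ignoring caps): Unit 3A 2,972.46; Unit 1A 886.52; Unit G2 2,364.06; Unit 2C 2,676.95.
Cap binds for Unit G2 ($1,850), Unit 2C ($1,800); balance $5,250 reallocated over remaining days 222.
Shares after redistribution: Unit 3A 4,043.92 → $4,040; Unit 1A 1,206.08 → $1,210.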